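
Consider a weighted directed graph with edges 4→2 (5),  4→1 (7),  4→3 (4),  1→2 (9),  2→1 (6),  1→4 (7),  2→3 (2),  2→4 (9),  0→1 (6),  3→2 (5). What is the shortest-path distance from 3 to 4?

14

Candidate routes:
3-2-1-4: 5 + 6 + 7 = 18
3-2-4: 5 + 9 = 14
Shortest: 14.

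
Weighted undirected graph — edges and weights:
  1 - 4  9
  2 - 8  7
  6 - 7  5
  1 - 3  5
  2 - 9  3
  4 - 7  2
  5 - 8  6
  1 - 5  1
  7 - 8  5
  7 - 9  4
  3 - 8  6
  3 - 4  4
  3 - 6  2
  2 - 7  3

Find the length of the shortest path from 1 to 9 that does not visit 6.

Checking several routes:
1 -> 3 -> 4 -> 7 -> 9: 5 + 4 + 2 + 4 = 15
1 -> 4 -> 7 -> 9: 9 + 2 + 4 = 15
1 -> 4 -> 7 -> 2 -> 9: 9 + 2 + 3 + 3 = 17
1 -> 5 -> 8 -> 7 -> 9: 1 + 6 + 5 + 4 = 16
Best route has total 15.

15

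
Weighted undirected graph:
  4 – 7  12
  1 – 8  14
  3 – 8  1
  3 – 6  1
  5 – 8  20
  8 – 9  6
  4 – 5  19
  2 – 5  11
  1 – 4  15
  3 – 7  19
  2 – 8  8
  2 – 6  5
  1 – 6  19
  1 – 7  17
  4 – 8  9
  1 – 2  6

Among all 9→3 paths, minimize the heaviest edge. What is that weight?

Checking several routes:
9 → 8 → 1 → 2 → 6 → 3: max(6, 14, 6, 5, 1) = 14
9 → 8 → 4 → 1 → 2 → 6 → 3: max(6, 9, 15, 6, 5, 1) = 15
9 → 8 → 2 → 6 → 3: max(6, 8, 5, 1) = 8
9 → 8 → 4 → 7 → 1 → 2 → 6 → 3: max(6, 9, 12, 17, 6, 5, 1) = 17
9 → 8 → 3: max(6, 1) = 6
Smallest bottleneck: 6.

6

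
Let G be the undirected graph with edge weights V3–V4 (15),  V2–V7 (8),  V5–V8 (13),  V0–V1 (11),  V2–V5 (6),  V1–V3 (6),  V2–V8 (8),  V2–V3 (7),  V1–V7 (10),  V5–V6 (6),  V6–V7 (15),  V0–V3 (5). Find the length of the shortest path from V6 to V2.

12

Comparing a few candidate routes:
V6 - V5 - V8 - V2: 6 + 13 + 8 = 27
V6 - V5 - V2: 6 + 6 = 12
V6 - V7 - V2: 15 + 8 = 23
Best route has total 12.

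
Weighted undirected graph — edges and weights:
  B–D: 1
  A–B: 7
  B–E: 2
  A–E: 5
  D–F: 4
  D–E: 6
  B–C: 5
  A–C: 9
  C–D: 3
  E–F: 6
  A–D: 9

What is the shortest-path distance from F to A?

11

A few of the F→A routes:
F-D-E-A: 4 + 6 + 5 = 15
F-D-B-A: 4 + 1 + 7 = 12
F-E-B-A: 6 + 2 + 7 = 15
F-E-A: 6 + 5 = 11
F-D-B-E-A: 4 + 1 + 2 + 5 = 12
F-D-A: 4 + 9 = 13
Shortest: 11.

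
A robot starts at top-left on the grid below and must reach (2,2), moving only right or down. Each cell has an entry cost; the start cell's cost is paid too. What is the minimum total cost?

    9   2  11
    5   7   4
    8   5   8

Take r0c0 → r0c1 → r1c1 → r1c2 → r2c2 for a total of 9 + 2 + 7 + 4 + 8 = 30.
For comparison, the top-then-right route costs 34.

30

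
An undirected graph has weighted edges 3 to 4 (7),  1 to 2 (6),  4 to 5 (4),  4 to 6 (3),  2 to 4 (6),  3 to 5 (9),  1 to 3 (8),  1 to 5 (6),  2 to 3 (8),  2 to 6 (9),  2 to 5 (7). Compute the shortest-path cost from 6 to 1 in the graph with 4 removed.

Checking several routes:
6 - 2 - 1: 9 + 6 = 15
6 - 2 - 5 - 1: 9 + 7 + 6 = 22
6 - 2 - 3 - 5 - 1: 9 + 8 + 9 + 6 = 32
6 - 2 - 3 - 1: 9 + 8 + 8 = 25
Shortest: 15.

15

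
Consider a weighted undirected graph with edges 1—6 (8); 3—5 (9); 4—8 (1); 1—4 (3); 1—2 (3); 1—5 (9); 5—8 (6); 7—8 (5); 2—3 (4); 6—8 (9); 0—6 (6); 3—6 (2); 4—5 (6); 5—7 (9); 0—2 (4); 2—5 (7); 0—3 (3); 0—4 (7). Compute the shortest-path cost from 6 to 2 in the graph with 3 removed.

Comparing a few candidate routes:
6 → 8 → 4 → 1 → 2: 9 + 1 + 3 + 3 = 16
6 → 0 → 2: 6 + 4 = 10
6 → 1 → 2: 8 + 3 = 11
Shortest: 10.

10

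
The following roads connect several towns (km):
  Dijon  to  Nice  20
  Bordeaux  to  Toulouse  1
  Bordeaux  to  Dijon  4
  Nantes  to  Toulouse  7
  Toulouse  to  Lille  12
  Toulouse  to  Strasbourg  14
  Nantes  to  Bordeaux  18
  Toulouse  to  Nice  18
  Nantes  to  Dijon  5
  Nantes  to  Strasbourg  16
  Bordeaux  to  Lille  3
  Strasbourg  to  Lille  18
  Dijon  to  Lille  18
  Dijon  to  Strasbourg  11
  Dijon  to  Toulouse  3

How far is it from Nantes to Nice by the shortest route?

25

Checking several routes:
Nantes → Dijon → Toulouse → Nice: 5 + 3 + 18 = 26
Nantes → Toulouse → Nice: 7 + 18 = 25
Nantes → Dijon → Nice: 5 + 20 = 25
Shortest: 25 km.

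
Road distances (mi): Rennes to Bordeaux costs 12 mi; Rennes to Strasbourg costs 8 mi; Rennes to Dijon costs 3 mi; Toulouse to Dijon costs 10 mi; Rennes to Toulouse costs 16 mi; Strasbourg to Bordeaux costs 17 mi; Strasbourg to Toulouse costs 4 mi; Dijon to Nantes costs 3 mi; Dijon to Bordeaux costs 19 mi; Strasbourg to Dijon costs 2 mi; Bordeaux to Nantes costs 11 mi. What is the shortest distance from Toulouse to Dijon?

Some routes from Toulouse to Dijon:
Toulouse → Strasbourg → Rennes → Dijon: 4 + 8 + 3 = 15
Toulouse → Rennes → Dijon: 16 + 3 = 19
Toulouse → Strasbourg → Dijon: 4 + 2 = 6
Toulouse → Dijon: 10
The minimum is 6 mi.

6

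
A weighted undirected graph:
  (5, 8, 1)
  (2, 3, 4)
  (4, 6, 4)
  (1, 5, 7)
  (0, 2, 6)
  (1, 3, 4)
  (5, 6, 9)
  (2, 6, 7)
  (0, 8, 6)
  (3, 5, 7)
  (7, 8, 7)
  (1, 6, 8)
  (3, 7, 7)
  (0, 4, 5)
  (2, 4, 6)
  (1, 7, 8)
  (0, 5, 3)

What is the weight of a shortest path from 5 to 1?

A few of the 5→1 routes:
5-3-1: 7 + 4 = 11
5-1: 7
5-8-7-1: 1 + 7 + 8 = 16
5-8-7-3-1: 1 + 7 + 7 + 4 = 19
5-0-2-3-1: 3 + 6 + 4 + 4 = 17
5-6-1: 9 + 8 = 17
Shortest: 7.

7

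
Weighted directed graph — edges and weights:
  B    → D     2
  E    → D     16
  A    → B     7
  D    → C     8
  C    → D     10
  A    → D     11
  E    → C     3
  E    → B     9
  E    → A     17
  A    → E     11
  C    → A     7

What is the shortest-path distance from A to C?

14

Routes from A to C:
A-D-C: 11 + 8 = 19
A-E-C: 11 + 3 = 14
A-E-B-D-C: 11 + 9 + 2 + 8 = 30
A-E-D-C: 11 + 16 + 8 = 35
A-B-D-C: 7 + 2 + 8 = 17
Shortest: 14.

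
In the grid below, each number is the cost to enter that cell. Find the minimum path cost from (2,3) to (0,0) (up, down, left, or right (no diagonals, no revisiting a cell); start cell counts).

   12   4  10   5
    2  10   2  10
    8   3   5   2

Take (2,3)→(2,2)→(2,1)→(2,0)→(1,0)→(0,0) for a total of 2 + 5 + 3 + 8 + 2 + 12 = 32.

32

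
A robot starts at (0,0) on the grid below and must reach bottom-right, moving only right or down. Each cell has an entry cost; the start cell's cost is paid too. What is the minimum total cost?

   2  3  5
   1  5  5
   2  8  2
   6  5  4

19

Best path: [0,0] [1,0] [1,1] [1,2] [2,2] [3,2]
Cost: 2 + 1 + 5 + 5 + 2 + 4 = 19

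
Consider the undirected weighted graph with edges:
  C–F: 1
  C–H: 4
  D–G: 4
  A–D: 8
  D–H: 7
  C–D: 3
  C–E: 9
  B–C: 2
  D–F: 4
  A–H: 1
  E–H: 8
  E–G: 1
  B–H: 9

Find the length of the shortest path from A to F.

A few of the A→F routes:
A → H → D → F: 1 + 7 + 4 = 12
A → D → C → F: 8 + 3 + 1 = 12
A → H → C → F: 1 + 4 + 1 = 6
A → D → F: 8 + 4 = 12
A → H → D → C → F: 1 + 7 + 3 + 1 = 12
Best route has total 6.

6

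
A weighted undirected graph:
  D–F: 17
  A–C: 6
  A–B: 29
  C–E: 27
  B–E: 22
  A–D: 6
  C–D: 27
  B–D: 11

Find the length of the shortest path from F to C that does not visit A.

44

Routes from F to C avoiding A:
F→D→C: 17 + 27 = 44
F→D→B→E→C: 17 + 11 + 22 + 27 = 77
Shortest: 44.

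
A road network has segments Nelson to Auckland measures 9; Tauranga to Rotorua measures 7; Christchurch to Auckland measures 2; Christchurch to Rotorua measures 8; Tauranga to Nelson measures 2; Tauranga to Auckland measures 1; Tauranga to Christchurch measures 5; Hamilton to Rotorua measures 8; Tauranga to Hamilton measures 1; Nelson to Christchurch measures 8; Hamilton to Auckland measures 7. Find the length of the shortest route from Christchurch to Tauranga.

3

Comparing a few candidate routes:
Christchurch→Nelson→Tauranga: 8 + 2 = 10
Christchurch→Auckland→Tauranga: 2 + 1 = 3
Christchurch→Auckland→Hamilton→Tauranga: 2 + 7 + 1 = 10
Christchurch→Tauranga: 5
Christchurch→Auckland→Nelson→Tauranga: 2 + 9 + 2 = 13
The minimum is 3.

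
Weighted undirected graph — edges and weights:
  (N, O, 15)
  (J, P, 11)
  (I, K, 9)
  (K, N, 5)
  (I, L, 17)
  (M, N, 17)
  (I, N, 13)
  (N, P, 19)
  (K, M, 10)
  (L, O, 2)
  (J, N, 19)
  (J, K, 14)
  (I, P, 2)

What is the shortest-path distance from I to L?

Some routes from I to L:
I - L: 17
I - P - J - N - O - L: 2 + 11 + 19 + 15 + 2 = 49
I - P - N - O - L: 2 + 19 + 15 + 2 = 38
I - P - J - K - N - O - L: 2 + 11 + 14 + 5 + 15 + 2 = 49
I - K - N - O - L: 9 + 5 + 15 + 2 = 31
I - N - O - L: 13 + 15 + 2 = 30
The minimum is 17.

17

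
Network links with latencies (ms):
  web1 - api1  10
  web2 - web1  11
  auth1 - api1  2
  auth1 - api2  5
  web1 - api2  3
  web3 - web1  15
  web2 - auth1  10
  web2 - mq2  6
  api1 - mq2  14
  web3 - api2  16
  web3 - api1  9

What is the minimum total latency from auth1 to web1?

8

Comparing a few candidate routes:
auth1 - web2 - web1: 10 + 11 = 21
auth1 - api1 - web3 - web1: 2 + 9 + 15 = 26
auth1 - api1 - web1: 2 + 10 = 12
auth1 - api2 - web1: 5 + 3 = 8
Shortest: 8 ms.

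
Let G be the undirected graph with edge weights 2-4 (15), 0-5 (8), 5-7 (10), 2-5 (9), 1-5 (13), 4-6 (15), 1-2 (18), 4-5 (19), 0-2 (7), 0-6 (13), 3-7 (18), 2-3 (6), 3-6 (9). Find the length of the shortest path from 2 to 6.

Comparing a few candidate routes:
2 -> 5 -> 0 -> 6: 9 + 8 + 13 = 30
2 -> 0 -> 6: 7 + 13 = 20
2 -> 3 -> 6: 6 + 9 = 15
2 -> 5 -> 4 -> 6: 9 + 19 + 15 = 43
2 -> 4 -> 6: 15 + 15 = 30
2 -> 5 -> 7 -> 3 -> 6: 9 + 10 + 18 + 9 = 46
The minimum is 15.

15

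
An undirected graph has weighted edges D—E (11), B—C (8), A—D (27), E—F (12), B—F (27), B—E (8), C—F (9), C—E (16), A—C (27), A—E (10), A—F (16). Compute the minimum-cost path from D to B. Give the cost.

Some routes from D to B:
D -> E -> C -> B: 11 + 16 + 8 = 35
D -> E -> F -> B: 11 + 12 + 27 = 50
D -> E -> B: 11 + 8 = 19
D -> A -> E -> B: 27 + 10 + 8 = 45
D -> E -> F -> C -> B: 11 + 12 + 9 + 8 = 40
Shortest: 19.

19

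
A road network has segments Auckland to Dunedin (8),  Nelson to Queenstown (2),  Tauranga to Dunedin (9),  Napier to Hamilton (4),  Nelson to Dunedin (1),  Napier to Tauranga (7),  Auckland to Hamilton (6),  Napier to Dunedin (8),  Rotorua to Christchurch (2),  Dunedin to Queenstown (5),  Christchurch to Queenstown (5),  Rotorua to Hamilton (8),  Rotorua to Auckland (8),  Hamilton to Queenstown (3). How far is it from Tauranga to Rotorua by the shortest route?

19

Checking several routes:
Tauranga → Napier → Hamilton → Queenstown → Christchurch → Rotorua: 7 + 4 + 3 + 5 + 2 = 21
Tauranga → Dunedin → Queenstown → Christchurch → Rotorua: 9 + 5 + 5 + 2 = 21
Tauranga → Napier → Hamilton → Rotorua: 7 + 4 + 8 = 19
Tauranga → Dunedin → Nelson → Queenstown → Hamilton → Rotorua: 9 + 1 + 2 + 3 + 8 = 23
Tauranga → Dunedin → Nelson → Queenstown → Christchurch → Rotorua: 9 + 1 + 2 + 5 + 2 = 19
Best route has total 19.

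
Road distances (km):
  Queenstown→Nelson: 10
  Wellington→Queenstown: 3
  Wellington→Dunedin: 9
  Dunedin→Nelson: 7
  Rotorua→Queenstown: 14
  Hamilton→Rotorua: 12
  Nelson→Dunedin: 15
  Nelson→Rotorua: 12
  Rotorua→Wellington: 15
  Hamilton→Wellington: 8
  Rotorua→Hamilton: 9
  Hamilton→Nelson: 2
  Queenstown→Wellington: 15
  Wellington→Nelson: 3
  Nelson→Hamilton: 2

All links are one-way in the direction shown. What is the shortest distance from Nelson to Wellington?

Routes from Nelson to Wellington:
Nelson-Hamilton-Wellington: 2 + 8 = 10
Nelson-Rotorua-Wellington: 12 + 15 = 27
Nelson-Hamilton-Rotorua-Wellington: 2 + 12 + 15 = 29
Nelson-Rotorua-Hamilton-Wellington: 12 + 9 + 8 = 29
Nelson-Hamilton-Rotorua-Queenstown-Wellington: 2 + 12 + 14 + 15 = 43
Nelson-Rotorua-Queenstown-Wellington: 12 + 14 + 15 = 41
Best route has total 10 km.

10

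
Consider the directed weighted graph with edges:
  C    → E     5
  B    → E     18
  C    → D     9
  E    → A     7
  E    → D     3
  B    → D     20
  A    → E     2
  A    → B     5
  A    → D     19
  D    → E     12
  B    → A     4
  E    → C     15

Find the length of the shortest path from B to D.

9

Some routes from B to D:
B→E→D: 18 + 3 = 21
B→A→E→D: 4 + 2 + 3 = 9
B→A→E→C→D: 4 + 2 + 15 + 9 = 30
B→E→C→D: 18 + 15 + 9 = 42
B→A→D: 4 + 19 = 23
B→D: 20
The minimum is 9.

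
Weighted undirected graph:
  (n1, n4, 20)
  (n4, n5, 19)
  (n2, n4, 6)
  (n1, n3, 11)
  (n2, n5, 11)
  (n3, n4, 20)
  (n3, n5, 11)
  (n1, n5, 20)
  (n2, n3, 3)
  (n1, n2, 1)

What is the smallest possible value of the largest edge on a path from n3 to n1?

Comparing a few candidate routes:
n3→n1: max(11) = 11
n3→n2→n1: max(3, 1) = 3
n3→n5→n4→n2→n1: max(11, 19, 6, 1) = 19
n3→n5→n2→n1: max(11, 11, 1) = 11
Best route has worst link 3.

3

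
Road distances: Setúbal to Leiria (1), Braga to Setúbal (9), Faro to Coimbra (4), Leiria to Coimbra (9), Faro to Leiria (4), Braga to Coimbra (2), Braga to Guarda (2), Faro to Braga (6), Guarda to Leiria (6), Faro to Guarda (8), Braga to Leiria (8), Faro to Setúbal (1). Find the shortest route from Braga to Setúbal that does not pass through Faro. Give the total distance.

9

Checking several routes:
Braga - Guarda - Leiria - Setúbal: 2 + 6 + 1 = 9
Braga - Leiria - Setúbal: 8 + 1 = 9
Braga - Setúbal: 9
The minimum is 9.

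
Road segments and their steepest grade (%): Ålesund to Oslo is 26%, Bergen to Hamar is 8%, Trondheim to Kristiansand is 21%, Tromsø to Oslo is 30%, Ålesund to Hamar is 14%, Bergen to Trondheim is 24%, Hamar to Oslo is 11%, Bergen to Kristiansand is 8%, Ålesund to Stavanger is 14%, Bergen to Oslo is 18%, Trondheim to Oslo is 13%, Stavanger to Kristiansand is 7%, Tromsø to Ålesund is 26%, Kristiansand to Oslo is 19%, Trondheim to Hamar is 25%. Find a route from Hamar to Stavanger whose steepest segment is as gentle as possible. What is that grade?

8

Comparing a few candidate routes:
Hamar - Bergen - Kristiansand - Stavanger: max(8, 8, 7) = 8
Hamar - Oslo - Bergen - Kristiansand - Stavanger: max(11, 18, 8, 7) = 18
Hamar - Oslo - Kristiansand - Stavanger: max(11, 19, 7) = 19
Hamar - Bergen - Oslo - Kristiansand - Stavanger: max(8, 18, 19, 7) = 19
Hamar - Ålesund - Stavanger: max(14, 14) = 14
Hamar - Oslo - Trondheim - Kristiansand - Stavanger: max(11, 13, 21, 7) = 21
Best route has worst link 8%.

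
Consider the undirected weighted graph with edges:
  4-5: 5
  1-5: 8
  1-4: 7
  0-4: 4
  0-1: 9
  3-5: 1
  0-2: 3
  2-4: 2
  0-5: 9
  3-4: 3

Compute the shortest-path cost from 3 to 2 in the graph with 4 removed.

13

Paths from 3 to 2 avoiding 4:
3 → 5 → 0 → 2: 1 + 9 + 3 = 13
3 → 5 → 1 → 0 → 2: 1 + 8 + 9 + 3 = 21
The minimum is 13.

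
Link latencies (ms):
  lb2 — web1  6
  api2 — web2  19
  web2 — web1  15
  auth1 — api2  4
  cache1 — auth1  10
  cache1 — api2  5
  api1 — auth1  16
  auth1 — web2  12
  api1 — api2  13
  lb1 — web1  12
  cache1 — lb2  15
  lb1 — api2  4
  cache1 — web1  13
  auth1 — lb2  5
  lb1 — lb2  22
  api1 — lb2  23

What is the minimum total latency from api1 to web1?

A few of the api1→web1 routes:
api1-lb2-web1: 23 + 6 = 29
api1-auth1-lb2-web1: 16 + 5 + 6 = 27
api1-api2-auth1-lb2-web1: 13 + 4 + 5 + 6 = 28
api1-api2-lb1-web1: 13 + 4 + 12 = 29
api1-api2-cache1-web1: 13 + 5 + 13 = 31
Shortest: 27 ms.

27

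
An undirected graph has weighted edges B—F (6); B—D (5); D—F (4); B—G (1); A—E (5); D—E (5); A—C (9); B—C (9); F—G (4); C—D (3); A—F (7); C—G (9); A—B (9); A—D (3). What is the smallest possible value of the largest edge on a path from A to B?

4

Checking several routes:
A→E→D→B: max(5, 5, 5) = 5
A→E→D→F→G→B: max(5, 5, 4, 4, 1) = 5
A→D→B: max(3, 5) = 5
A→D→F→G→B: max(3, 4, 4, 1) = 4
Smallest bottleneck: 4.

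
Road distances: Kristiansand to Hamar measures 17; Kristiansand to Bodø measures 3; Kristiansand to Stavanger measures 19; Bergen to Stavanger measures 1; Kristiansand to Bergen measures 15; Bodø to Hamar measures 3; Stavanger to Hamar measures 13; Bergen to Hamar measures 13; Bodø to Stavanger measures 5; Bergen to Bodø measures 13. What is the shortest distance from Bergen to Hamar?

Comparing a few candidate routes:
Bergen-Stavanger-Bodø-Hamar: 1 + 5 + 3 = 9
Bergen-Stavanger-Hamar: 1 + 13 = 14
Bergen-Hamar: 13
Best route has total 9.

9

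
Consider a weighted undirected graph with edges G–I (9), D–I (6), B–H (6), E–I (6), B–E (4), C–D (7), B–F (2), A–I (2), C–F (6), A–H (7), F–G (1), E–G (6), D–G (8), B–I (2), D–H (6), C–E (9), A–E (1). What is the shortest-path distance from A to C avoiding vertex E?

12

Some routes from A to C avoiding E:
A -> I -> B -> F -> C: 2 + 2 + 2 + 6 = 12
A -> I -> G -> F -> C: 2 + 9 + 1 + 6 = 18
A -> H -> D -> C: 7 + 6 + 7 = 20
A -> I -> D -> C: 2 + 6 + 7 = 15
Best route has total 12.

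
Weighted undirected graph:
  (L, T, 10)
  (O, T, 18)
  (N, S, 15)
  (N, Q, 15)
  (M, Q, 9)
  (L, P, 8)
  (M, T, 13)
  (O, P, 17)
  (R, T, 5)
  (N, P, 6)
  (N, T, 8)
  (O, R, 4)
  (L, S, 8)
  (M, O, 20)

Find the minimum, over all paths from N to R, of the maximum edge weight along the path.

Checking several routes:
N→T→R: max(8, 5) = 8
N→P→L→T→R: max(6, 8, 10, 5) = 10
N→S→L→T→R: max(15, 8, 10, 5) = 15
N→Q→M→T→L→P→O→R: max(15, 9, 13, 10, 8, 17, 4) = 17
N→Q→M→T→R: max(15, 9, 13, 5) = 15
N→T→L→P→O→R: max(8, 10, 8, 17, 4) = 17
The minimum achievable maximum is 8.

8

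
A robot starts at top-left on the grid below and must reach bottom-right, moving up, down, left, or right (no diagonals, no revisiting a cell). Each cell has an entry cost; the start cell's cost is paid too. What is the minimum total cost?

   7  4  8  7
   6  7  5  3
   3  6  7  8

34

Path (0,0) → (0,1) → (1,1) → (1,2) → (1,3) → (2,3): 7 + 4 + 7 + 5 + 3 + 8 = 34.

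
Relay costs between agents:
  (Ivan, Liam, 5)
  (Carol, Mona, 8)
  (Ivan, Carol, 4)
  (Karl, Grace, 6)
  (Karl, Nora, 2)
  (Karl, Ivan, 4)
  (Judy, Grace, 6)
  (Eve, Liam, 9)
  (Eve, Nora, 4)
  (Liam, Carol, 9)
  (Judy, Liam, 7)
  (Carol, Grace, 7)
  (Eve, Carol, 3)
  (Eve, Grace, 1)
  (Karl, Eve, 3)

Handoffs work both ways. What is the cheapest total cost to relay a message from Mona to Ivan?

12

Comparing a few candidate routes:
Mona - Carol - Ivan: 8 + 4 = 12
Mona - Carol - Eve - Grace - Karl - Ivan: 8 + 3 + 1 + 6 + 4 = 22
Mona - Carol - Eve - Karl - Ivan: 8 + 3 + 3 + 4 = 18
Mona - Carol - Eve - Nora - Karl - Ivan: 8 + 3 + 4 + 2 + 4 = 21
Mona - Carol - Liam - Ivan: 8 + 9 + 5 = 22
Best route has total 12.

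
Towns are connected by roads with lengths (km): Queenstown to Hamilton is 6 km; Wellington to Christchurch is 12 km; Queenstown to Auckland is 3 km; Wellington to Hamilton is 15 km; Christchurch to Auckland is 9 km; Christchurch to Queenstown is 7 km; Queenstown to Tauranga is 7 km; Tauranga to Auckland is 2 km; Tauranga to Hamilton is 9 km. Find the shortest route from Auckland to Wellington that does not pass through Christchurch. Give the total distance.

24

Candidate routes:
Auckland→Queenstown→Hamilton→Wellington: 3 + 6 + 15 = 24
Auckland→Tauranga→Hamilton→Wellington: 2 + 9 + 15 = 26
Auckland→Tauranga→Queenstown→Hamilton→Wellington: 2 + 7 + 6 + 15 = 30
Auckland→Queenstown→Tauranga→Hamilton→Wellington: 3 + 7 + 9 + 15 = 34
Shortest: 24 km.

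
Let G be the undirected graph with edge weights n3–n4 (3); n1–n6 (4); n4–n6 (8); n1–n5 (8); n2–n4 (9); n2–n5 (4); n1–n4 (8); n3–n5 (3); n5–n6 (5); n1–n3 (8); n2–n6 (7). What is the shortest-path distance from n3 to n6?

8

Some routes from n3 to n6:
n3 - n5 - n6: 3 + 5 = 8
n3 - n1 - n6: 8 + 4 = 12
n3 - n4 - n6: 3 + 8 = 11
n3 - n5 - n2 - n6: 3 + 4 + 7 = 14
Best route has total 8.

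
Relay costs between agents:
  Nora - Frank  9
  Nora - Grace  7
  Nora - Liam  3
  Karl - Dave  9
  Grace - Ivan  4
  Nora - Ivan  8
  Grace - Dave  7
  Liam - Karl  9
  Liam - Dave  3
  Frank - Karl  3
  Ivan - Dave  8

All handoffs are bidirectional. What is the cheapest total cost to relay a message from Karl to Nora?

Comparing a few candidate routes:
Karl → Dave → Grace → Nora: 9 + 7 + 7 = 23
Karl → Dave → Ivan → Nora: 9 + 8 + 8 = 25
Karl → Frank → Nora: 3 + 9 = 12
Karl → Liam → Dave → Grace → Nora: 9 + 3 + 7 + 7 = 26
Karl → Dave → Liam → Nora: 9 + 3 + 3 = 15
Karl → Liam → Nora: 9 + 3 = 12
The minimum is 12.

12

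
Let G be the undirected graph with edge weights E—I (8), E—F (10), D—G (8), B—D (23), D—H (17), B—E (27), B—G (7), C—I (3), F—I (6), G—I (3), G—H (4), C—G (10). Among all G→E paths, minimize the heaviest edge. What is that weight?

8

Comparing a few candidate routes:
G - I - F - E: max(3, 6, 10) = 10
G - I - E: max(3, 8) = 8
G - C - I - F - E: max(10, 3, 6, 10) = 10
Best route has worst link 8.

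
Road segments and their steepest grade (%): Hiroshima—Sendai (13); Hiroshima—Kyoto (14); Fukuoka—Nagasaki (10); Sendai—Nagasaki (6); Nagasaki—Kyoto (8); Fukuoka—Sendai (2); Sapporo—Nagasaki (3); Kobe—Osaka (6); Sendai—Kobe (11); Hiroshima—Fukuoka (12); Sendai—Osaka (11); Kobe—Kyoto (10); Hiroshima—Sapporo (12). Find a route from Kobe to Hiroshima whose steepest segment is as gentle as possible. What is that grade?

Some routes from Kobe to Hiroshima:
Kobe→Osaka→Sendai→Nagasaki→Sapporo→Hiroshima: max(6, 11, 6, 3, 12) = 12
Kobe→Osaka→Sendai→Nagasaki→Fukuoka→Hiroshima: max(6, 11, 6, 10, 12) = 12
Kobe→Osaka→Sendai→Fukuoka→Hiroshima: max(6, 11, 2, 12) = 12
Smallest bottleneck: 12%.

12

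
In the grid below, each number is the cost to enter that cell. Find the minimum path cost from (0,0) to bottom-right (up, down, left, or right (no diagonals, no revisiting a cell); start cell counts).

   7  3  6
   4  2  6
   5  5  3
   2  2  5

Path r0c0 → r0c1 → r1c1 → r2c1 → r3c1 → r3c2: 7 + 3 + 2 + 5 + 2 + 5 = 24.

24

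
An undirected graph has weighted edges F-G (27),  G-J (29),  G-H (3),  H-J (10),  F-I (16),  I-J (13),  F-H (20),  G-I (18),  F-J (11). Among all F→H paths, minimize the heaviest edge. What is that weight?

Some routes from F to H:
F-I-J-H: max(16, 13, 10) = 16
F-J-I-G-H: max(11, 13, 18, 3) = 18
F-J-H: max(11, 10) = 11
Smallest bottleneck: 11.

11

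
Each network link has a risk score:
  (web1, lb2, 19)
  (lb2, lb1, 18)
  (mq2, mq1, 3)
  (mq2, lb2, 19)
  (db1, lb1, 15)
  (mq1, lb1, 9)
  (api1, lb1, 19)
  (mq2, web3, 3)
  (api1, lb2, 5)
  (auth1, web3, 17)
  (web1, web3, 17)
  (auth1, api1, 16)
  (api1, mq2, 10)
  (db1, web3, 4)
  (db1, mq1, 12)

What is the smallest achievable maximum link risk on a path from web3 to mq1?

Comparing a few candidate routes:
web3 -> db1 -> mq1: max(4, 12) = 12
web3 -> mq2 -> mq1: max(3, 3) = 3
web3 -> db1 -> lb1 -> mq1: max(4, 15, 9) = 15
Smallest bottleneck: 3.

3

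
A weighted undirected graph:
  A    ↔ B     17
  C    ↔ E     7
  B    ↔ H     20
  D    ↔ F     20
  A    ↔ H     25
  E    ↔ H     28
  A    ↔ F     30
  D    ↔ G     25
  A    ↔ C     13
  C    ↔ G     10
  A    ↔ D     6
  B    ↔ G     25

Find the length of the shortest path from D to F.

20

Some routes from D to F:
D→F: 20
D→G→C→A→F: 25 + 10 + 13 + 30 = 78
D→G→B→A→F: 25 + 25 + 17 + 30 = 97
D→G→C→E→H→A→F: 25 + 10 + 7 + 28 + 25 + 30 = 125
D→A→F: 6 + 30 = 36
Best route has total 20.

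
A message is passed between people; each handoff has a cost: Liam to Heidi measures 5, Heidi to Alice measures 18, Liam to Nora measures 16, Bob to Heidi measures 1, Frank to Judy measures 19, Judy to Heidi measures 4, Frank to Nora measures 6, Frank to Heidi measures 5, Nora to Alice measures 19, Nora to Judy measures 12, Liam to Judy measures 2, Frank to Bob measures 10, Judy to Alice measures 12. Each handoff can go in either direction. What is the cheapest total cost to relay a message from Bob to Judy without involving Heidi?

Checking several routes:
Bob → Frank → Judy: 10 + 19 = 29
Bob → Frank → Nora → Judy: 10 + 6 + 12 = 28
Bob → Frank → Nora → Liam → Judy: 10 + 6 + 16 + 2 = 34
The minimum is 28.

28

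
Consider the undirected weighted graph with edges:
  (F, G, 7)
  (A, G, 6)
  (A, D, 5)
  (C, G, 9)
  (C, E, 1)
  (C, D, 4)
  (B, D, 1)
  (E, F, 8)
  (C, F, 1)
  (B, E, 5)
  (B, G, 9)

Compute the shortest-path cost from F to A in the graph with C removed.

13

Candidate routes:
F-E-B-G-A: 8 + 5 + 9 + 6 = 28
F-G-B-D-A: 7 + 9 + 1 + 5 = 22
F-E-B-D-A: 8 + 5 + 1 + 5 = 19
F-G-A: 7 + 6 = 13
The minimum is 13.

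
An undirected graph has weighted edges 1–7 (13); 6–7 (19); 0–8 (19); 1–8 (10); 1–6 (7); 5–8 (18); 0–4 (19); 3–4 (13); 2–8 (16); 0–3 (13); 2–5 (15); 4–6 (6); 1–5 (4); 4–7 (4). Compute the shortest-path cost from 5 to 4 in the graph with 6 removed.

Some routes from 5 to 4 avoiding 6:
5 → 1 → 7 → 4: 4 + 13 + 4 = 21
5 → 1 → 8 → 0 → 4: 4 + 10 + 19 + 19 = 52
5 → 8 → 1 → 7 → 4: 18 + 10 + 13 + 4 = 45
5 → 8 → 0 → 4: 18 + 19 + 19 = 56
5 → 2 → 8 → 1 → 7 → 4: 15 + 16 + 10 + 13 + 4 = 58
Best route has total 21.

21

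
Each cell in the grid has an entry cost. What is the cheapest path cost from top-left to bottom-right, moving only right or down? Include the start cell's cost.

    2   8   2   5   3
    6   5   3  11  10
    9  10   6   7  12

Cheapest: (0,0)→(0,1)→(0,2)→(1,2)→(2,2)→(2,3)→(2,4)
  2 + 8 + 2 + 3 + 6 + 7 + 12 = 40

40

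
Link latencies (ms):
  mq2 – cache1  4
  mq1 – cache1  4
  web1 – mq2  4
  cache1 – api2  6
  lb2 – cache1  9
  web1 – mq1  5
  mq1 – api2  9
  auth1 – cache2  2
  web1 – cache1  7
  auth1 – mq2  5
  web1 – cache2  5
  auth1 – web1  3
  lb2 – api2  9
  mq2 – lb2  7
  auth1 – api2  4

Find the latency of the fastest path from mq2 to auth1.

A few of the mq2→auth1 routes:
mq2 → cache1 → api2 → auth1: 4 + 6 + 4 = 14
mq2 → auth1: 5
mq2 → cache1 → mq1 → web1 → auth1: 4 + 4 + 5 + 3 = 16
mq2 → web1 → cache2 → auth1: 4 + 5 + 2 = 11
mq2 → web1 → auth1: 4 + 3 = 7
mq2 → cache1 → web1 → auth1: 4 + 7 + 3 = 14
Best route has total 5 ms.

5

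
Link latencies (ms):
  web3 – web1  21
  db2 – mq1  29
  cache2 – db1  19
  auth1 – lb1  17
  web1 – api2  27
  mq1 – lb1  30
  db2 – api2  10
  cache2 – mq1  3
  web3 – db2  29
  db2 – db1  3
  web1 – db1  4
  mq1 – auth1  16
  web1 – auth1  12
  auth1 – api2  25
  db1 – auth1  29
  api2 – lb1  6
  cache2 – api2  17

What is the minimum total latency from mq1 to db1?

Checking several routes:
mq1 - cache2 - api2 - db2 - db1: 3 + 17 + 10 + 3 = 33
mq1 - cache2 - db1: 3 + 19 = 22
mq1 - auth1 - web1 - db1: 16 + 12 + 4 = 32
mq1 - db2 - db1: 29 + 3 = 32
Best route has total 22 ms.

22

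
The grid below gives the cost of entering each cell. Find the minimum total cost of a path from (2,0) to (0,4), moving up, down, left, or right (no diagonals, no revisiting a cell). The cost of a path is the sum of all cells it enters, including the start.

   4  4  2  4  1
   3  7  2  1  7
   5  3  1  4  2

17

Take [2,0] → [2,1] → [2,2] → [1,2] → [1,3] → [0,3] → [0,4] for a total of 5 + 3 + 1 + 2 + 1 + 4 + 1 = 17.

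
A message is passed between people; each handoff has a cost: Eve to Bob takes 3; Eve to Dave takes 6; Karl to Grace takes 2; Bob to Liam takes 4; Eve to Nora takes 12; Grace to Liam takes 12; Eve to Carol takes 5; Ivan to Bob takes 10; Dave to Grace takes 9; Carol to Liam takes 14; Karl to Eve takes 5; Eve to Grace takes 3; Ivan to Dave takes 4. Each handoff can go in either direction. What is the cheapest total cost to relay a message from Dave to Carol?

Checking several routes:
Dave→Grace→Eve→Carol: 9 + 3 + 5 = 17
Dave→Grace→Karl→Eve→Carol: 9 + 2 + 5 + 5 = 21
Dave→Eve→Carol: 6 + 5 = 11
Best route has total 11.

11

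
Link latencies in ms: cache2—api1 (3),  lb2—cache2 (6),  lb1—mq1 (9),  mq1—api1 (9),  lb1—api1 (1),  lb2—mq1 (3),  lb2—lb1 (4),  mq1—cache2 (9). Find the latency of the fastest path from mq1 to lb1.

7

Comparing a few candidate routes:
mq1-lb2-lb1: 3 + 4 = 7
mq1-lb1: 9
mq1-lb2-cache2-api1-lb1: 3 + 6 + 3 + 1 = 13
mq1-api1-lb1: 9 + 1 = 10
Best route has total 7 ms.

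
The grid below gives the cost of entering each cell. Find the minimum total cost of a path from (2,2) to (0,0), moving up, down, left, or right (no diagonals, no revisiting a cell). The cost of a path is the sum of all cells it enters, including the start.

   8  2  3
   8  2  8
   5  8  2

22

One optimal route is r2c2 → r1c2 → r1c1 → r0c1 → r0c0.
Its cost is 2 + 8 + 2 + 2 + 8 = 22.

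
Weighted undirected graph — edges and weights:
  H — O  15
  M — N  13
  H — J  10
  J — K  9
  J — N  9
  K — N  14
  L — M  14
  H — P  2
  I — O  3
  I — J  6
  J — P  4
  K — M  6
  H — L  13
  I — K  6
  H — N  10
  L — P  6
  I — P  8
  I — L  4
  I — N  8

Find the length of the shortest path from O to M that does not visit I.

A few of the O→M routes:
O -> H -> P -> J -> K -> M: 15 + 2 + 4 + 9 + 6 = 36
O -> H -> N -> M: 15 + 10 + 13 = 38
O -> H -> J -> K -> M: 15 + 10 + 9 + 6 = 40
O -> H -> P -> L -> M: 15 + 2 + 6 + 14 = 37
O -> H -> L -> M: 15 + 13 + 14 = 42
O -> H -> P -> J -> N -> M: 15 + 2 + 4 + 9 + 13 = 43
Best route has total 36.

36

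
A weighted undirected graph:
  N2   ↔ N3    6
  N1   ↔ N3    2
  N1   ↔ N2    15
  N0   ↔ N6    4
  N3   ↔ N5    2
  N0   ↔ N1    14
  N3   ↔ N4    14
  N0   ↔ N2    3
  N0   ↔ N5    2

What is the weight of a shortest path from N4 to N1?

Candidate routes:
N4 → N3 → N2 → N0 → N1: 14 + 6 + 3 + 14 = 37
N4 → N3 → N2 → N1: 14 + 6 + 15 = 35
N4 → N3 → N5 → N0 → N2 → N1: 14 + 2 + 2 + 3 + 15 = 36
N4 → N3 → N1: 14 + 2 = 16
N4 → N3 → N5 → N0 → N1: 14 + 2 + 2 + 14 = 32
Shortest: 16.

16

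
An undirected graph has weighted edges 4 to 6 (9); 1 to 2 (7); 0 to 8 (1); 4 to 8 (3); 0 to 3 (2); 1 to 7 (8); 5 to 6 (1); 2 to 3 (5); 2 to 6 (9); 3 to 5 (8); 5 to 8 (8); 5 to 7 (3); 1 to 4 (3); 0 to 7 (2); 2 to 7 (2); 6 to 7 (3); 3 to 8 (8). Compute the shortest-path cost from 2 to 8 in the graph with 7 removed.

8

Comparing a few candidate routes:
2 - 6 - 5 - 8: 9 + 1 + 8 = 18
2 - 1 - 4 - 8: 7 + 3 + 3 = 13
2 - 3 - 8: 5 + 8 = 13
2 - 3 - 5 - 8: 5 + 8 + 8 = 21
2 - 3 - 0 - 8: 5 + 2 + 1 = 8
2 - 6 - 5 - 3 - 0 - 8: 9 + 1 + 8 + 2 + 1 = 21
The minimum is 8.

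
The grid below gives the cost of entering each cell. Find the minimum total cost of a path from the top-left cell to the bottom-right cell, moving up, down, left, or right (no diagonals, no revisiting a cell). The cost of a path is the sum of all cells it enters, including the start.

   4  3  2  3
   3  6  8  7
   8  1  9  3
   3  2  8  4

Take (0,0)→(0,1)→(0,2)→(0,3)→(1,3)→(2,3)→(3,3) for a total of 4 + 3 + 2 + 3 + 7 + 3 + 4 = 26.

26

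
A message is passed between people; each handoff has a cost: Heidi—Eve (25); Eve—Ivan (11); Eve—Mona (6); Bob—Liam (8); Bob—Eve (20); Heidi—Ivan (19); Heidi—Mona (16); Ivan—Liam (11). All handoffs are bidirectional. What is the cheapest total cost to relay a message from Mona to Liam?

28

Comparing a few candidate routes:
Mona→Eve→Bob→Liam: 6 + 20 + 8 = 34
Mona→Heidi→Eve→Bob→Liam: 16 + 25 + 20 + 8 = 69
Mona→Heidi→Ivan→Liam: 16 + 19 + 11 = 46
Mona→Heidi→Eve→Ivan→Liam: 16 + 25 + 11 + 11 = 63
Mona→Eve→Heidi→Ivan→Liam: 6 + 25 + 19 + 11 = 61
Mona→Eve→Ivan→Liam: 6 + 11 + 11 = 28
Shortest: 28.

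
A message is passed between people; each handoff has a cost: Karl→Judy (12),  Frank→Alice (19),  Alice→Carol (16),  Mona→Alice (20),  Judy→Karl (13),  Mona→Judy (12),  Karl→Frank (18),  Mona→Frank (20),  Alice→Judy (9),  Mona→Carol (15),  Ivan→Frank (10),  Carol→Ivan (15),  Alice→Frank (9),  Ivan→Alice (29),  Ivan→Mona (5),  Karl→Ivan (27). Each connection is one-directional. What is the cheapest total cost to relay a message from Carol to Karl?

A few of the Carol→Karl routes:
Carol -> Ivan -> Mona -> Judy -> Karl: 15 + 5 + 12 + 13 = 45
Carol -> Ivan -> Frank -> Alice -> Judy -> Karl: 15 + 10 + 19 + 9 + 13 = 66
Carol -> Ivan -> Mona -> Alice -> Judy -> Karl: 15 + 5 + 20 + 9 + 13 = 62
The minimum is 45.

45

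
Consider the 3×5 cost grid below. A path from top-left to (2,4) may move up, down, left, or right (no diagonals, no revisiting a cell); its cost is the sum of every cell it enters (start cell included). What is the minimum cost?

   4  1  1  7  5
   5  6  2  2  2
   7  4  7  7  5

Cheapest: r0c0→r0c1→r0c2→r1c2→r1c3→r1c4→r2c4
  4 + 1 + 1 + 2 + 2 + 2 + 5 = 17

17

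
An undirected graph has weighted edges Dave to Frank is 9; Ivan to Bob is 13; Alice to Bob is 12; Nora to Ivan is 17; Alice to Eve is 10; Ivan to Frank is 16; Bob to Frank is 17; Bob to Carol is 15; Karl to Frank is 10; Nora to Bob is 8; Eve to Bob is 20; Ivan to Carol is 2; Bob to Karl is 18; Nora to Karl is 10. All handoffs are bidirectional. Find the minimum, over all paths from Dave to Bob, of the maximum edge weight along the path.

A few of the Dave→Bob routes:
Dave → Frank → Ivan → Bob: max(9, 16, 13) = 16
Dave → Frank → Ivan → Carol → Bob: max(9, 16, 2, 15) = 16
Dave → Frank → Karl → Nora → Bob: max(9, 10, 10, 8) = 10
Best route has worst link 10.

10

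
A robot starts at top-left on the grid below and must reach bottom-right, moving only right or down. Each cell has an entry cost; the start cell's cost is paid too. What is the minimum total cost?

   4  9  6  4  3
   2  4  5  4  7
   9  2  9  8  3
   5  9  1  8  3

Cheapest: r0c0→r1c0→r1c1→r1c2→r1c3→r1c4→r2c4→r3c4
  4 + 2 + 4 + 5 + 4 + 7 + 3 + 3 = 32

32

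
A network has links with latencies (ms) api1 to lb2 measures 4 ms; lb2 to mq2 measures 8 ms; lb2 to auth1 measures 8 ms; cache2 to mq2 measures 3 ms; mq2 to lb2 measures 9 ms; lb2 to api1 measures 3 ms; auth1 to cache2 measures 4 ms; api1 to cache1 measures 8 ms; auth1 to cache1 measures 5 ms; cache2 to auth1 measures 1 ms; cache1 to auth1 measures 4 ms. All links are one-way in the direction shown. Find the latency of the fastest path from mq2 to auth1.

Paths from mq2 to auth1:
mq2 - lb2 - api1 - cache1 - auth1: 9 + 3 + 8 + 4 = 24
mq2 - lb2 - auth1: 9 + 8 = 17
Shortest: 17 ms.

17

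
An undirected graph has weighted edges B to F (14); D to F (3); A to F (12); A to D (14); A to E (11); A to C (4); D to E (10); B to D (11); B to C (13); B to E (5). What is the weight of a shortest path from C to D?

A few of the C→D routes:
C → A → E → D: 4 + 11 + 10 = 25
C → B → D: 13 + 11 = 24
C → A → F → D: 4 + 12 + 3 = 19
C → A → D: 4 + 14 = 18
The minimum is 18.

18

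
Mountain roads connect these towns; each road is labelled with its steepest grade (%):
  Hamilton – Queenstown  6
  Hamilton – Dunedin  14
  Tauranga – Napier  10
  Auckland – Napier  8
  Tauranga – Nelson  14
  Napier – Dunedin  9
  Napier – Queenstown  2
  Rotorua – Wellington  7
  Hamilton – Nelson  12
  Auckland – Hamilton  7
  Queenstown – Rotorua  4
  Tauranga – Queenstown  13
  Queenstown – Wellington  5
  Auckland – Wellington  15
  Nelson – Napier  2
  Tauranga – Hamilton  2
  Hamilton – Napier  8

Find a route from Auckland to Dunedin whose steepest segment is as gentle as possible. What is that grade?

Comparing a few candidate routes:
Auckland-Hamilton-Queenstown-Napier-Dunedin: max(7, 6, 2, 9) = 9
Auckland-Napier-Dunedin: max(8, 9) = 9
Auckland-Hamilton-Tauranga-Napier-Dunedin: max(7, 2, 10, 9) = 10
Auckland-Hamilton-Nelson-Napier-Dunedin: max(7, 12, 2, 9) = 12
Auckland-Hamilton-Napier-Dunedin: max(7, 8, 9) = 9
Auckland-Hamilton-Tauranga-Queenstown-Napier-Dunedin: max(7, 2, 13, 2, 9) = 13
Best route has worst link 9%.

9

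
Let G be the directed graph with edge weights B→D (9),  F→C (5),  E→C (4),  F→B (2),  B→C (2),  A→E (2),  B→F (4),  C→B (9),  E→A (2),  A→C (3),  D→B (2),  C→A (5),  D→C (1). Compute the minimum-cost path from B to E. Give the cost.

9

Paths from B to E:
B-F-C-A-E: 4 + 5 + 5 + 2 = 16
B-D-C-A-E: 9 + 1 + 5 + 2 = 17
B-C-A-E: 2 + 5 + 2 = 9
Best route has total 9.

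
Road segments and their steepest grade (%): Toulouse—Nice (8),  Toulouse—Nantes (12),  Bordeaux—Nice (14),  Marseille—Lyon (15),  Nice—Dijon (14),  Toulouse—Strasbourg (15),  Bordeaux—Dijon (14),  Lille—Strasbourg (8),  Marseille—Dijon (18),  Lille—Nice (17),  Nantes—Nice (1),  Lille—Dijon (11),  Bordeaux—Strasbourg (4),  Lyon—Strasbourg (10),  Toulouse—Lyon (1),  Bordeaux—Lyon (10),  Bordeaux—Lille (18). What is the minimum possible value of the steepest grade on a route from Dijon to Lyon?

11

Some routes from Dijon to Lyon:
Dijon → Lille → Strasbourg → Bordeaux → Nice → Nantes → Toulouse → Lyon: max(11, 8, 4, 14, 1, 12, 1) = 14
Dijon → Bordeaux → Nice → Nantes → Toulouse → Lyon: max(14, 14, 1, 12, 1) = 14
Dijon → Lille → Strasbourg → Lyon: max(11, 8, 10) = 11
Dijon → Lille → Strasbourg → Bordeaux → Nice → Toulouse → Lyon: max(11, 8, 4, 14, 8, 1) = 14
Dijon → Lille → Strasbourg → Bordeaux → Lyon: max(11, 8, 4, 10) = 11
The minimum achievable maximum is 11%.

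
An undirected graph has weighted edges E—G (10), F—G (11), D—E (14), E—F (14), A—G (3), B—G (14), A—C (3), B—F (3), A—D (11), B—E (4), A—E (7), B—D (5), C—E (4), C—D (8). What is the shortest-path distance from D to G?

Checking several routes:
D→B→E→C→A→G: 5 + 4 + 4 + 3 + 3 = 19
D→A→G: 11 + 3 = 14
D→C→A→G: 8 + 3 + 3 = 14
Best route has total 14.

14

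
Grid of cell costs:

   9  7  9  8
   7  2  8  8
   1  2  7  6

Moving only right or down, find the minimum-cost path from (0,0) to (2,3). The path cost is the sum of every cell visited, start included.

32

Take [0,0] [1,0] [2,0] [2,1] [2,2] [2,3] for a total of 9 + 7 + 1 + 2 + 7 + 6 = 32.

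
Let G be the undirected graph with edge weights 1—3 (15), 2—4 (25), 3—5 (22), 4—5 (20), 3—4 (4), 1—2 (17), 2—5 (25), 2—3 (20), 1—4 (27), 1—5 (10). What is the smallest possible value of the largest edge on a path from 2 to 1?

17

Some routes from 2 to 1:
2→3→4→5→1: max(20, 4, 20, 10) = 20
2→3→5→1: max(20, 22, 10) = 22
2→1: max(17) = 17
2→4→3→5→1: max(25, 4, 22, 10) = 25
2→3→1: max(20, 15) = 20
The minimum achievable maximum is 17.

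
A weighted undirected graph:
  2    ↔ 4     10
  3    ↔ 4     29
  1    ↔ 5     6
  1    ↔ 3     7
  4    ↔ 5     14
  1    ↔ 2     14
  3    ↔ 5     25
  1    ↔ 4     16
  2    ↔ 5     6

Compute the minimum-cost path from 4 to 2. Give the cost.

10

Some routes from 4 to 2:
4 → 1 → 2: 16 + 14 = 30
4 → 3 → 1 → 5 → 2: 29 + 7 + 6 + 6 = 48
4 → 2: 10
4 → 5 → 2: 14 + 6 = 20
4 → 5 → 1 → 2: 14 + 6 + 14 = 34
4 → 1 → 5 → 2: 16 + 6 + 6 = 28
The minimum is 10.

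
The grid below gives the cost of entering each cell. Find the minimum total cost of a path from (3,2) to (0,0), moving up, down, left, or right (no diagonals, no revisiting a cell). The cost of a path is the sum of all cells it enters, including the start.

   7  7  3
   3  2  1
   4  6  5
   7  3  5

23

Cheapest: [3,2] -> [2,2] -> [1,2] -> [1,1] -> [1,0] -> [0,0]
  5 + 5 + 1 + 2 + 3 + 7 = 23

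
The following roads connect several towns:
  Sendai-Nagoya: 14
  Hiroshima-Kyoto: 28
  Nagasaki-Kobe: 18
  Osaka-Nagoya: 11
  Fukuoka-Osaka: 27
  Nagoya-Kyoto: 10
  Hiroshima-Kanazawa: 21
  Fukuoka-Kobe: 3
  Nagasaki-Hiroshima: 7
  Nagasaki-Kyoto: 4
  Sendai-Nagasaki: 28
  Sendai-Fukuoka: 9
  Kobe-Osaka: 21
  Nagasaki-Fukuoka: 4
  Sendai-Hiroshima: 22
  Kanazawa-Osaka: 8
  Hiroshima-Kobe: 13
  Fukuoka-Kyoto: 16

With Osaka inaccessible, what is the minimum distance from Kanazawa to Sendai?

A few of the Kanazawa→Sendai routes:
Kanazawa - Hiroshima - Kobe - Fukuoka - Sendai: 21 + 13 + 3 + 9 = 46
Kanazawa - Hiroshima - Sendai: 21 + 22 = 43
Kanazawa - Hiroshima - Nagasaki - Fukuoka - Sendai: 21 + 7 + 4 + 9 = 41
The minimum is 41.

41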